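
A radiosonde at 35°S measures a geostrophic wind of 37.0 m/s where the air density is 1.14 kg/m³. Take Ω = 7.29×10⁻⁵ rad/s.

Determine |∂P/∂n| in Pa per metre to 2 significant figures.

Coriolis parameter at 35°S:
f = 2Ω sin φ = 2 × 7.29×10⁻⁵ × sin 35° = 8.36×10⁻⁵ s⁻¹
Geostrophic balance rearranged: |∂P/∂n| = f ρ V_g
|∂P/∂n| = 8.36×10⁻⁵ × 1.14 × 37.0 = 3.53×10⁻³ Pa/m

3.5×10⁻³ Pa/m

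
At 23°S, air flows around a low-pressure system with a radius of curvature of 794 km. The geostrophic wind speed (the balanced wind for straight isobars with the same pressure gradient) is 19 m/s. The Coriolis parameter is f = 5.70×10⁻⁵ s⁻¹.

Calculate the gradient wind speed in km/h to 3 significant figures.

Around a low, centrifugal force acts outward with Coriolis, so pressure-gradient force balances both:
(1/ρ)|∂P/∂n| = fV + V²/R  →  V² + fR·V − fR·V_g = 0
With fR = 5.70×10⁻⁵ × 794×10³ m = 45.3 m/s:
V = [−fR + √((fR)² + 4 fR V_g)]/2 = [−45.3 + √(45.3² + 4×45.3×19)]/2 = 14.4 m/s
Subgeostrophic (V < V_g = 19 m/s), as expected around a low.
Converting: 14.4 m/s × 3.6 = 51.9 km/h

51.9 km/h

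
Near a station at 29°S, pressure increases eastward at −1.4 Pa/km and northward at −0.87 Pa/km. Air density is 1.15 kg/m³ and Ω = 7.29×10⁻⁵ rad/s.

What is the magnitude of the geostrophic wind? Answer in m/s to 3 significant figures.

20.3 m/s

Coriolis parameter at 29°S:
f = 2Ω sin φ = 2 × 7.29×10⁻⁵ × sin 29° = 7.07×10⁻⁵ s⁻¹
In the Southern Hemisphere f is negative: f = −7.07×10⁻⁵ s⁻¹.
Component geostrophic relations (x east, y north):
u_g = −(1/(fρ)) ∂P/∂y,  v_g = (1/(fρ)) ∂P/∂x
u_g = −(−0.87×10⁻³)/(−7.07×10⁻⁵ × 1.15) = −10.7 m/s;  v_g = (−1.4×10⁻³)/(−7.07×10⁻⁵ × 1.15) = 17.2 m/s
|V_g| = √(u_g² + v_g²) = 20.3 m/s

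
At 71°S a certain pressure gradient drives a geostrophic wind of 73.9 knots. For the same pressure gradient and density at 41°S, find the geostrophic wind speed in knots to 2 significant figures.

With the same pressure gradient and density, V_g ∝ 1/f ∝ 1/sin φ.
V₂ = V₁ · sin φ₁ / sin φ₂ = 73.9 × sin 71° / sin 41°
V₂ = 73.9 × 0.9455/0.6561 = 110 knots

110 knots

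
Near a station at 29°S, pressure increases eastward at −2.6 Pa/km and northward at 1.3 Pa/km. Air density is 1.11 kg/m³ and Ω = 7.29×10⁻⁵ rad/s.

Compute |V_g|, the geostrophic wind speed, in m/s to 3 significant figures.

37.0 m/s

Coriolis parameter at 29°S:
f = 2Ω sin φ = 2 × 7.29×10⁻⁵ × sin 29° = 7.07×10⁻⁵ s⁻¹
In the Southern Hemisphere f is negative: f = −7.07×10⁻⁵ s⁻¹.
Component geostrophic relations (x east, y north):
u_g = −(1/(fρ)) ∂P/∂y,  v_g = (1/(fρ)) ∂P/∂x
u_g = −(1.3×10⁻³)/(−7.07×10⁻⁵ × 1.11) = 16.6 m/s;  v_g = (−2.6×10⁻³)/(−7.07×10⁻⁵ × 1.11) = 33.1 m/s
|V_g| = √(u_g² + v_g²) = 37.0 m/s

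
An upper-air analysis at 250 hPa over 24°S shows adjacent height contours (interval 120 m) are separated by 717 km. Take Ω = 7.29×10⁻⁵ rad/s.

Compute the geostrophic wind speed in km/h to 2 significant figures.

100 km/h

Coriolis parameter at 24°S:
f = 2Ω sin φ = 2 × 7.29×10⁻⁵ × sin 24° = 5.93×10⁻⁵ s⁻¹
Height gradient: |∂Z/∂n| = 120 m / 717000 m = 1.67×10⁻⁴
On a pressure surface, geostrophic balance gives V_g = (g/f)|∂Z/∂n|:
V_g = 9.81 × 1.67×10⁻⁴ / 5.93×10⁻⁵ = 27.7 m/s
Converting: 27.7 m/s × 3.6 = 100 km/h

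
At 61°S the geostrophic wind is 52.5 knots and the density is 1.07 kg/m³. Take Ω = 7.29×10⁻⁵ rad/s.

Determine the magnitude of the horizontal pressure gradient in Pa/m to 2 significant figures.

Coriolis parameter at 61°S:
f = 2Ω sin φ = 2 × 7.29×10⁻⁵ × sin 61° = 1.28×10⁻⁴ s⁻¹
Wind speed in SI: 52.5 knots = 27.0 m/s
Geostrophic balance rearranged: |∂P/∂n| = f ρ V_g
|∂P/∂n| = 1.28×10⁻⁴ × 1.07 × 27.0 = 3.69×10⁻³ Pa/m

3.7×10⁻³ Pa/m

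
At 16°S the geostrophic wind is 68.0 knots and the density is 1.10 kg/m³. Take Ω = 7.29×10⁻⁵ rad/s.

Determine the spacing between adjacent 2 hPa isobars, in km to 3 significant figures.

129 km

Coriolis parameter at 16°S:
f = 2Ω sin φ = 2 × 7.29×10⁻⁵ × sin 16° = 4.02×10⁻⁵ s⁻¹
Wind speed in SI: 68.0 knots = 35.0 m/s
Geostrophic balance rearranged: |∂P/∂n| = f ρ V_g
|∂P/∂n| = 4.02×10⁻⁵ × 1.10 × 35.0 = 1.55×10⁻³ Pa/m
Isobar spacing: Δn = ΔP/|∂P/∂n| = 200 Pa / 1.55×10⁻³ Pa/m = 129329 m ≈ 129 km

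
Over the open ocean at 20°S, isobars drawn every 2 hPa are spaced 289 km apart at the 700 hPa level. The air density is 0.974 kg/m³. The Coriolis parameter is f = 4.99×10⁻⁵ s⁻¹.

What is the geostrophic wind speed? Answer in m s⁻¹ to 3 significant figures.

Pressure gradient: |∂P/∂n| = 200 Pa / 289000 m = 6.92×10⁻⁴ Pa/m
Geostrophic balance (pressure-gradient force = Coriolis force):
V_g = (1/(fρ)) |∂P/∂n| = 6.92×10⁻⁴ / (4.99×10⁻⁵ × 0.974) = 14.2 m/s

14.2 m s⁻¹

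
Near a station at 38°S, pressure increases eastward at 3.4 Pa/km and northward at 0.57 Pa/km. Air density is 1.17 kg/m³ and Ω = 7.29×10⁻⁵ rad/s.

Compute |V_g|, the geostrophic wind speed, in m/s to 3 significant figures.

32.8 m/s

Coriolis parameter at 38°S:
f = 2Ω sin φ = 2 × 7.29×10⁻⁵ × sin 38° = 8.98×10⁻⁵ s⁻¹
In the Southern Hemisphere f is negative: f = −8.98×10⁻⁵ s⁻¹.
Component geostrophic relations (x east, y north):
u_g = −(1/(fρ)) ∂P/∂y,  v_g = (1/(fρ)) ∂P/∂x
u_g = −(0.57×10⁻³)/(−8.98×10⁻⁵ × 1.17) = 5.43 m/s;  v_g = (3.4×10⁻³)/(−8.98×10⁻⁵ × 1.17) = −32.4 m/s
|V_g| = √(u_g² + v_g²) = 32.8 m/s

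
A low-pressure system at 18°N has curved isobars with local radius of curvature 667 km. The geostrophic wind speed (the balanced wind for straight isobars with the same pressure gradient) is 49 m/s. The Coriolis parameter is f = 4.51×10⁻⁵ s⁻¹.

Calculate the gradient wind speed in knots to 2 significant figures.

Around a low, centrifugal force acts outward with Coriolis, so pressure-gradient force balances both:
(1/ρ)|∂P/∂n| = fV + V²/R  →  V² + fR·V − fR·V_g = 0
With fR = 4.51×10⁻⁵ × 667×10³ m = 30.1 m/s:
V = [−fR + √((fR)² + 4 fR V_g)]/2 = [−30.1 + √(30.1² + 4×30.1×49)]/2 = 26.2 m/s
Subgeostrophic (V < V_g = 49 m/s), as expected around a low.
Converting: 26.2 m/s × 1.944 = 51 knots

51 knots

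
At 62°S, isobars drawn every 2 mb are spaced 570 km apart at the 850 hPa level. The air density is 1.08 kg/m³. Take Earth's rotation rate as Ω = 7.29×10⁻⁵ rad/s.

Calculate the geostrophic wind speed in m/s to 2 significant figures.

2.5 m/s

Coriolis parameter at 62°S:
f = 2Ω sin φ = 2 × 7.29×10⁻⁵ × sin 62° = 1.29×10⁻⁴ s⁻¹
Pressure gradient: |∂P/∂n| = 200 Pa / 570000 m = 3.51×10⁻⁴ Pa/m
Geostrophic balance (pressure-gradient force = Coriolis force):
V_g = (1/(fρ)) |∂P/∂n| = 3.51×10⁻⁴ / (1.29×10⁻⁴ × 1.08) = 2.52 m/s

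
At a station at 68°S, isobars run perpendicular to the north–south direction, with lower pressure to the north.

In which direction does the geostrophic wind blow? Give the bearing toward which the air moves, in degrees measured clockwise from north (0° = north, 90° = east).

270°

The pressure-gradient force points toward the north (bearing 000°).
Geostrophic balance: in the Southern Hemisphere the Coriolis force deflects motion to the left, so the geostrophic wind blows 90° to the left of the pressure-gradient force (low pressure on the right).
Rotating 000° by 90° counterclockwise gives 270° — the wind blows toward the west.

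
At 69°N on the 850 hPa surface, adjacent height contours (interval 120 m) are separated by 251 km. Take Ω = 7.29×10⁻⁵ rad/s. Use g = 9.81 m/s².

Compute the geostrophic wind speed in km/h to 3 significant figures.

124 km/h

Coriolis parameter at 69°N:
f = 2Ω sin φ = 2 × 7.29×10⁻⁵ × sin 69° = 1.36×10⁻⁴ s⁻¹
Height gradient: |∂Z/∂n| = 120 m / 251000 m = 4.78×10⁻⁴
On a pressure surface, geostrophic balance gives V_g = (g/f)|∂Z/∂n|:
V_g = 9.81 × 4.78×10⁻⁴ / 1.36×10⁻⁴ = 34.5 m/s
Converting: 34.5 m/s × 3.6 = 124 km/h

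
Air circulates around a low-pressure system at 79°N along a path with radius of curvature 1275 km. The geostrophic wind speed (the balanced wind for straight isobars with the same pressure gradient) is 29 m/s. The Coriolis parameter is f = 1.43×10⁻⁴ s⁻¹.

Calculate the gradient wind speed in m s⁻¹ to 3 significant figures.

25.4 m s⁻¹

Around a low, centrifugal force acts outward with Coriolis, so pressure-gradient force balances both:
(1/ρ)|∂P/∂n| = fV + V²/R  →  V² + fR·V − fR·V_g = 0
With fR = 1.43×10⁻⁴ × 1275×10³ m = 182 m/s:
V = [−fR + √((fR)² + 4 fR V_g)]/2 = [−182 + √(182² + 4×182×29)]/2 = 25.4 m/s
Subgeostrophic (V < V_g = 29 m/s), as expected around a low.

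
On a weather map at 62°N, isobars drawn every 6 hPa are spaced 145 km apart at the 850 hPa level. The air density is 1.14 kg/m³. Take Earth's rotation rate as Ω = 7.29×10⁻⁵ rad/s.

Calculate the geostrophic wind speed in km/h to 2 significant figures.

100 km/h

Coriolis parameter at 62°N:
f = 2Ω sin φ = 2 × 7.29×10⁻⁵ × sin 62° = 1.29×10⁻⁴ s⁻¹
Pressure gradient: |∂P/∂n| = 600 Pa / 145000 m = 4.14×10⁻³ Pa/m
Geostrophic balance (pressure-gradient force = Coriolis force):
V_g = (1/(fρ)) |∂P/∂n| = 4.14×10⁻³ / (1.29×10⁻⁴ × 1.14) = 28.2 m/s
Converting: 28.2 m/s × 3.6 = 100 km/h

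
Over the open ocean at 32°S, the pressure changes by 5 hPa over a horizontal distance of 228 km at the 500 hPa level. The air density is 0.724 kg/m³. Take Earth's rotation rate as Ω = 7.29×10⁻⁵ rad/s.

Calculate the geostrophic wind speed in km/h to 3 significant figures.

141 km/h

Coriolis parameter at 32°S:
f = 2Ω sin φ = 2 × 7.29×10⁻⁵ × sin 32° = 7.73×10⁻⁵ s⁻¹
Pressure gradient: |∂P/∂n| = 500 Pa / 228000 m = 2.19×10⁻³ Pa/m
Geostrophic balance (pressure-gradient force = Coriolis force):
V_g = (1/(fρ)) |∂P/∂n| = 2.19×10⁻³ / (7.73×10⁻⁵ × 0.724) = 39.2 m/s
Converting: 39.2 m/s × 3.6 = 141 km/h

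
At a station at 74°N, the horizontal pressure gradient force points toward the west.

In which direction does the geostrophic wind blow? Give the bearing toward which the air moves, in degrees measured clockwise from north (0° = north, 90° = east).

000°

The pressure-gradient force points toward the west (bearing 270°).
Geostrophic balance: in the Northern Hemisphere the Coriolis force deflects motion to the right, so the geostrophic wind blows 90° to the right of the pressure-gradient force (low pressure on the left).
Rotating 270° by 90° clockwise gives 000° — the wind blows toward the north.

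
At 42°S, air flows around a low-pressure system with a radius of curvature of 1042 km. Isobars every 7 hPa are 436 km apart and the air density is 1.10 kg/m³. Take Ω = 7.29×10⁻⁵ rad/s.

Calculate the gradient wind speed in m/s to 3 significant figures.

13.2 m/s

Coriolis parameter at 42°S:
f = 2Ω sin φ = 2 × 7.29×10⁻⁵ × sin 42° = 9.76×10⁻⁵ s⁻¹
Pressure gradient: |∂P/∂n| = 700 Pa / 436000 m = 1.61×10⁻³ Pa/m
Geostrophic speed: V_g = |∂P/∂n|/(fρ) = 1.61×10⁻³/(9.76×10⁻⁵ × 1.10) = 15.0 m/s
Around a low, centrifugal force acts outward with Coriolis, so pressure-gradient force balances both:
(1/ρ)|∂P/∂n| = fV + V²/R  →  V² + fR·V − fR·V_g = 0
With fR = 9.76×10⁻⁵ × 1042×10³ m = 102 m/s:
V = [−fR + √((fR)² + 4 fR V_g)]/2 = [−102 + √(102² + 4×102×15)]/2 = 13.2 m/s
Subgeostrophic (V < V_g = 15 m/s), as expected around a low.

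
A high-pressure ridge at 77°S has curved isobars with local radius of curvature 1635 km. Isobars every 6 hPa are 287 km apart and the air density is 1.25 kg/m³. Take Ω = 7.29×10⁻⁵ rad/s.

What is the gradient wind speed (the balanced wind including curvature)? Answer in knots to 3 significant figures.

Coriolis parameter at 77°S:
f = 2Ω sin φ = 2 × 7.29×10⁻⁵ × sin 77° = 1.42×10⁻⁴ s⁻¹
Pressure gradient: |∂P/∂n| = 600 Pa / 287000 m = 2.09×10⁻³ Pa/m
Geostrophic speed: V_g = |∂P/∂n|/(fρ) = 2.09×10⁻³/(1.42×10⁻⁴ × 1.25) = 11.8 m/s
Around a high, pressure-gradient force acts outward with centrifugal, so Coriolis balances both:
fV = (1/ρ)|∂P/∂n| + V²/R  →  V² − fR·V + fR·V_g = 0
With fR = 1.42×10⁻⁴ × 1635×10³ m = 232 m/s:
V = [fR − √((fR)² − 4 fR V_g)]/2 = [232 − √(232² − 4×232×11.8)]/2 = 12.4 m/s
Supergeostrophic (V > V_g = 11.8 m/s), as expected around a high.
Converting: 12.4 m/s × 1.944 = 24.2 knots

24.2 knots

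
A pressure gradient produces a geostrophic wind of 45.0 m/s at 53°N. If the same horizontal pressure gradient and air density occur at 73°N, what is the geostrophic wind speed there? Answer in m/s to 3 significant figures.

With the same pressure gradient and density, V_g ∝ 1/f ∝ 1/sin φ.
V₂ = V₁ · sin φ₁ / sin φ₂ = 45.0 × sin 53° / sin 73°
V₂ = 45.0 × 0.7986/0.9563 = 37.6 m/s

37.6 m/s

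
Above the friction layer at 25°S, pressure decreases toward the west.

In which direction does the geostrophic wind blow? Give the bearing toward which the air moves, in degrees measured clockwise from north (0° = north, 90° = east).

180°

The pressure-gradient force points toward the west (bearing 270°).
Geostrophic balance: in the Southern Hemisphere the Coriolis force deflects motion to the left, so the geostrophic wind blows 90° to the left of the pressure-gradient force (low pressure on the right).
Rotating 270° by 90° counterclockwise gives 180° — the wind blows toward the south.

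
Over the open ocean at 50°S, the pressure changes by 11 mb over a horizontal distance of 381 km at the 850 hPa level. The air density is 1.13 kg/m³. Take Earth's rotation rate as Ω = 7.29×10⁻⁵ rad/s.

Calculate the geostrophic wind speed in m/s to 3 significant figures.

Coriolis parameter at 50°S:
f = 2Ω sin φ = 2 × 7.29×10⁻⁵ × sin 50° = 1.12×10⁻⁴ s⁻¹
Pressure gradient: |∂P/∂n| = 1100 Pa / 381000 m = 2.89×10⁻³ Pa/m
Geostrophic balance (pressure-gradient force = Coriolis force):
V_g = (1/(fρ)) |∂P/∂n| = 2.89×10⁻³ / (1.12×10⁻⁴ × 1.13) = 22.9 m/s

22.9 m/s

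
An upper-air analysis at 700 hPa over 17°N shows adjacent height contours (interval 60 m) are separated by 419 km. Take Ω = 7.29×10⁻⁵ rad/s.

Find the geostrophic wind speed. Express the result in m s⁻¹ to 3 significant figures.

33.0 m s⁻¹

Coriolis parameter at 17°N:
f = 2Ω sin φ = 2 × 7.29×10⁻⁵ × sin 17° = 4.26×10⁻⁵ s⁻¹
Height gradient: |∂Z/∂n| = 60 m / 419000 m = 1.43×10⁻⁴
On a pressure surface, geostrophic balance gives V_g = (g/f)|∂Z/∂n|:
V_g = 9.81 × 1.43×10⁻⁴ / 4.26×10⁻⁵ = 33.0 m/s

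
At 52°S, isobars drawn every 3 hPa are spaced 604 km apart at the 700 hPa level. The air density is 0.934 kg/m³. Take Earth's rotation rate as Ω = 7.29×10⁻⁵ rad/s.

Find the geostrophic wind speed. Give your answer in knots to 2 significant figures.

9.0 knots

Coriolis parameter at 52°S:
f = 2Ω sin φ = 2 × 7.29×10⁻⁵ × sin 52° = 1.15×10⁻⁴ s⁻¹
Pressure gradient: |∂P/∂n| = 300 Pa / 604000 m = 4.97×10⁻⁴ Pa/m
Geostrophic balance (pressure-gradient force = Coriolis force):
V_g = (1/(fρ)) |∂P/∂n| = 4.97×10⁻⁴ / (1.15×10⁻⁴ × 0.934) = 4.63 m/s
Converting: 4.63 m/s × 1.944 = 9.0 knots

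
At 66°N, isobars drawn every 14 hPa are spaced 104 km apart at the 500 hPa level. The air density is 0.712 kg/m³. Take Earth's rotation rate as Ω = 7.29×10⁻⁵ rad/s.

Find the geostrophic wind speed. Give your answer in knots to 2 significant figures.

Coriolis parameter at 66°N:
f = 2Ω sin φ = 2 × 7.29×10⁻⁵ × sin 66° = 1.33×10⁻⁴ s⁻¹
Pressure gradient: |∂P/∂n| = 1400 Pa / 104000 m = 1.35×10⁻² Pa/m
Geostrophic balance (pressure-gradient force = Coriolis force):
V_g = (1/(fρ)) |∂P/∂n| = 1.35×10⁻² / (1.33×10⁻⁴ × 0.712) = 142 m/s
Converting: 142 m/s × 1.944 = 280 knots

280 knots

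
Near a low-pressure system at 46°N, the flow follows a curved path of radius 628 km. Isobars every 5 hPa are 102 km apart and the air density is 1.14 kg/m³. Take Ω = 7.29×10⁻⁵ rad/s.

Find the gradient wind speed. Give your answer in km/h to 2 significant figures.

Coriolis parameter at 46°N:
f = 2Ω sin φ = 2 × 7.29×10⁻⁵ × sin 46° = 1.05×10⁻⁴ s⁻¹
Pressure gradient: |∂P/∂n| = 500 Pa / 102000 m = 4.90×10⁻³ Pa/m
Geostrophic speed: V_g = |∂P/∂n|/(fρ) = 4.90×10⁻³/(1.05×10⁻⁴ × 1.14) = 41.0 m/s
Around a low, centrifugal force acts outward with Coriolis, so pressure-gradient force balances both:
(1/ρ)|∂P/∂n| = fV + V²/R  →  V² + fR·V − fR·V_g = 0
With fR = 1.05×10⁻⁴ × 628×10³ m = 65.9 m/s:
V = [−fR + √((fR)² + 4 fR V_g)]/2 = [−65.9 + √(65.9² + 4×65.9×41)]/2 = 28.6 m/s
Subgeostrophic (V < V_g = 41 m/s), as expected around a low.
Converting: 28.6 m/s × 3.6 = 100 km/h

100 km/h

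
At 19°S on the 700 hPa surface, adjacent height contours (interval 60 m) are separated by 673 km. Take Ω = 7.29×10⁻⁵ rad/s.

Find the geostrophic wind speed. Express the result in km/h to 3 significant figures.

Coriolis parameter at 19°S:
f = 2Ω sin φ = 2 × 7.29×10⁻⁵ × sin 19° = 4.75×10⁻⁵ s⁻¹
Height gradient: |∂Z/∂n| = 60 m / 673000 m = 8.92×10⁻⁵
On a pressure surface, geostrophic balance gives V_g = (g/f)|∂Z/∂n|:
V_g = 9.81 × 8.92×10⁻⁵ / 4.75×10⁻⁵ = 18.4 m/s
Converting: 18.4 m/s × 3.6 = 66.3 km/h

66.3 km/h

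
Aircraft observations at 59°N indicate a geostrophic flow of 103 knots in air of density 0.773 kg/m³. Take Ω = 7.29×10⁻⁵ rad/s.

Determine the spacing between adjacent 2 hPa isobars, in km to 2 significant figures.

39 km

Coriolis parameter at 59°N:
f = 2Ω sin φ = 2 × 7.29×10⁻⁵ × sin 59° = 1.25×10⁻⁴ s⁻¹
Wind speed in SI: 103 knots = 53.0 m/s
Geostrophic balance rearranged: |∂P/∂n| = f ρ V_g
|∂P/∂n| = 1.25×10⁻⁴ × 0.773 × 53.0 = 5.12×10⁻³ Pa/m
Isobar spacing: Δn = ΔP/|∂P/∂n| = 200 Pa / 5.12×10⁻³ Pa/m = 39071 m ≈ 39 km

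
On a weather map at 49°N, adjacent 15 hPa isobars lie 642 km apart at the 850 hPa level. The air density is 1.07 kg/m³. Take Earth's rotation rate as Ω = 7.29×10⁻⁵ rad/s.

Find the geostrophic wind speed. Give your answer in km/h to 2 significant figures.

Coriolis parameter at 49°N:
f = 2Ω sin φ = 2 × 7.29×10⁻⁵ × sin 49° = 1.10×10⁻⁴ s⁻¹
Pressure gradient: |∂P/∂n| = 1500 Pa / 642000 m = 2.34×10⁻³ Pa/m
Geostrophic balance (pressure-gradient force = Coriolis force):
V_g = (1/(fρ)) |∂P/∂n| = 2.34×10⁻³ / (1.10×10⁻⁴ × 1.07) = 19.8 m/s
Converting: 19.8 m/s × 3.6 = 71 km/h

71 km/h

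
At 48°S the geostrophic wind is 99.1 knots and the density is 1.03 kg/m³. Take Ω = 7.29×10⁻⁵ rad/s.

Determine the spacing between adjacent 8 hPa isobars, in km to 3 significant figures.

141 km

Coriolis parameter at 48°S:
f = 2Ω sin φ = 2 × 7.29×10⁻⁵ × sin 48° = 1.08×10⁻⁴ s⁻¹
Wind speed in SI: 99.1 knots = 51.0 m/s
Geostrophic balance rearranged: |∂P/∂n| = f ρ V_g
|∂P/∂n| = 1.08×10⁻⁴ × 1.03 × 51.0 = 5.69×10⁻³ Pa/m
Isobar spacing: Δn = ΔP/|∂P/∂n| = 800 Pa / 5.69×10⁻³ Pa/m = 140608 m ≈ 141 km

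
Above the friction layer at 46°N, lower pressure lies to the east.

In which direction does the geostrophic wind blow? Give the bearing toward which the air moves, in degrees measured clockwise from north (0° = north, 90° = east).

180°

The pressure-gradient force points toward the east (bearing 090°).
Geostrophic balance: in the Northern Hemisphere the Coriolis force deflects motion to the right, so the geostrophic wind blows 90° to the right of the pressure-gradient force (low pressure on the left).
Rotating 090° by 90° clockwise gives 180° — the wind blows toward the south.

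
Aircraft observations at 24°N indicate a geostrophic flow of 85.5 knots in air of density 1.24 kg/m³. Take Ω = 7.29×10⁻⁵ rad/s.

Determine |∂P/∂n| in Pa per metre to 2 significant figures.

3.2×10⁻³ Pa/m

Coriolis parameter at 24°N:
f = 2Ω sin φ = 2 × 7.29×10⁻⁵ × sin 24° = 5.93×10⁻⁵ s⁻¹
Wind speed in SI: 85.5 knots = 44.0 m/s
Geostrophic balance rearranged: |∂P/∂n| = f ρ V_g
|∂P/∂n| = 5.93×10⁻⁵ × 1.24 × 44.0 = 3.23×10⁻³ Pa/m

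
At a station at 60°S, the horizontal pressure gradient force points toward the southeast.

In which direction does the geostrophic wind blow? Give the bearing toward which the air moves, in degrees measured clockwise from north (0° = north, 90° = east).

045°

The pressure-gradient force points toward the southeast (bearing 135°).
Geostrophic balance: in the Southern Hemisphere the Coriolis force deflects motion to the left, so the geostrophic wind blows 90° to the left of the pressure-gradient force (low pressure on the right).
Rotating 135° by 90° counterclockwise gives 045° — the wind blows toward the northeast.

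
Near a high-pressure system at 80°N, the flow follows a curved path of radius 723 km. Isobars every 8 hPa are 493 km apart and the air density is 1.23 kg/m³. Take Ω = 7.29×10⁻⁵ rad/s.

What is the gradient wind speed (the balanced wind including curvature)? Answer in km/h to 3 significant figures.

36.7 km/h

Coriolis parameter at 80°N:
f = 2Ω sin φ = 2 × 7.29×10⁻⁵ × sin 80° = 1.44×10⁻⁴ s⁻¹
Pressure gradient: |∂P/∂n| = 800 Pa / 493000 m = 1.62×10⁻³ Pa/m
Geostrophic speed: V_g = |∂P/∂n|/(fρ) = 1.62×10⁻³/(1.44×10⁻⁴ × 1.23) = 9.19 m/s
Around a high, pressure-gradient force acts outward with centrifugal, so Coriolis balances both:
fV = (1/ρ)|∂P/∂n| + V²/R  →  V² − fR·V + fR·V_g = 0
With fR = 1.44×10⁻⁴ × 723×10³ m = 104 m/s:
V = [fR − √((fR)² − 4 fR V_g)]/2 = [104 − √(104² − 4×104×9.19)]/2 = 10.2 m/s
Supergeostrophic (V > V_g = 9.19 m/s), as expected around a high.
Converting: 10.2 m/s × 3.6 = 36.7 km/h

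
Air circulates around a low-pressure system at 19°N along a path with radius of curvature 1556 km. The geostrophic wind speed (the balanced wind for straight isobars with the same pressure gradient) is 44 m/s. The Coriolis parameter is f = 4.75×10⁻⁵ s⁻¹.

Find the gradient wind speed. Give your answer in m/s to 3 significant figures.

Around a low, centrifugal force acts outward with Coriolis, so pressure-gradient force balances both:
(1/ρ)|∂P/∂n| = fV + V²/R  →  V² + fR·V − fR·V_g = 0
With fR = 4.75×10⁻⁵ × 1556×10³ m = 73.9 m/s:
V = [−fR + √((fR)² + 4 fR V_g)]/2 = [−73.9 + √(73.9² + 4×73.9×44)]/2 = 31 m/s
Subgeostrophic (V < V_g = 44 m/s), as expected around a low.

31.0 m/s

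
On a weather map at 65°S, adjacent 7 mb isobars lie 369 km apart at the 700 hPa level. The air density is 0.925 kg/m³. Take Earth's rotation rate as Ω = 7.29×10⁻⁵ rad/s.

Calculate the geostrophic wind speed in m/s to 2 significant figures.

Coriolis parameter at 65°S:
f = 2Ω sin φ = 2 × 7.29×10⁻⁵ × sin 65° = 1.32×10⁻⁴ s⁻¹
Pressure gradient: |∂P/∂n| = 700 Pa / 369000 m = 1.90×10⁻³ Pa/m
Geostrophic balance (pressure-gradient force = Coriolis force):
V_g = (1/(fρ)) |∂P/∂n| = 1.90×10⁻³ / (1.32×10⁻⁴ × 0.925) = 15.5 m/s

16 m/s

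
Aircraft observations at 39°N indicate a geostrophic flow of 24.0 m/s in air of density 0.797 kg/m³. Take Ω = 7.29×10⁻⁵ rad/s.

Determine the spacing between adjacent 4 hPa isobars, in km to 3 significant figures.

Coriolis parameter at 39°N:
f = 2Ω sin φ = 2 × 7.29×10⁻⁵ × sin 39° = 9.18×10⁻⁵ s⁻¹
Geostrophic balance rearranged: |∂P/∂n| = f ρ V_g
|∂P/∂n| = 9.18×10⁻⁵ × 0.797 × 24.0 = 1.76×10⁻³ Pa/m
Isobar spacing: Δn = ΔP/|∂P/∂n| = 400 Pa / 1.76×10⁻³ Pa/m = 227909 m ≈ 228 km

228 km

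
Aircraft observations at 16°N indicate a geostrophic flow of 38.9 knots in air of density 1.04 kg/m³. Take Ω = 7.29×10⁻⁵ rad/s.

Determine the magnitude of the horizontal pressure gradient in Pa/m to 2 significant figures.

Coriolis parameter at 16°N:
f = 2Ω sin φ = 2 × 7.29×10⁻⁵ × sin 16° = 4.02×10⁻⁵ s⁻¹
Wind speed in SI: 38.9 knots = 20.0 m/s
Geostrophic balance rearranged: |∂P/∂n| = f ρ V_g
|∂P/∂n| = 4.02×10⁻⁵ × 1.04 × 20.0 = 8.36×10⁻⁴ Pa/m

8.4×10⁻⁴ Pa/m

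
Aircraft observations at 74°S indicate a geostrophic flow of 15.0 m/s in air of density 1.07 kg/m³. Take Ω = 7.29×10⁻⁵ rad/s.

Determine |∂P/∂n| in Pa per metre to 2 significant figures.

Coriolis parameter at 74°S:
f = 2Ω sin φ = 2 × 7.29×10⁻⁵ × sin 74° = 1.40×10⁻⁴ s⁻¹
Geostrophic balance rearranged: |∂P/∂n| = f ρ V_g
|∂P/∂n| = 1.40×10⁻⁴ × 1.07 × 15.0 = 2.25×10⁻³ Pa/m

2.2×10⁻³ Pa/m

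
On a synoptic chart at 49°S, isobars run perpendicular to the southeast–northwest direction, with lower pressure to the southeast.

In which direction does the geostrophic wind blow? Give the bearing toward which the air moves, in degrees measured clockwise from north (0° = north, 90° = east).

The pressure-gradient force points toward the southeast (bearing 135°).
Geostrophic balance: in the Southern Hemisphere the Coriolis force deflects motion to the left, so the geostrophic wind blows 90° to the left of the pressure-gradient force (low pressure on the right).
Rotating 135° by 90° counterclockwise gives 045° — the wind blows toward the northeast.

045°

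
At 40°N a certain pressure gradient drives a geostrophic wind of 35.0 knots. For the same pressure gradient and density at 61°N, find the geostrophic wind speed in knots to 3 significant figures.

25.7 knots

With the same pressure gradient and density, V_g ∝ 1/f ∝ 1/sin φ.
V₂ = V₁ · sin φ₁ / sin φ₂ = 35.0 × sin 40° / sin 61°
V₂ = 35.0 × 0.6428/0.8746 = 25.7 knots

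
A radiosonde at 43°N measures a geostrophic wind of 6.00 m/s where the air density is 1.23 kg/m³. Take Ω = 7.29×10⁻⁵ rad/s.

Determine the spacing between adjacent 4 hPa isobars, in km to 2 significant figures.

550 km

Coriolis parameter at 43°N:
f = 2Ω sin φ = 2 × 7.29×10⁻⁵ × sin 43° = 9.94×10⁻⁵ s⁻¹
Geostrophic balance rearranged: |∂P/∂n| = f ρ V_g
|∂P/∂n| = 9.94×10⁻⁵ × 1.23 × 6.00 = 7.34×10⁻⁴ Pa/m
Isobar spacing: Δn = ΔP/|∂P/∂n| = 400 Pa / 7.34×10⁻⁴ Pa/m = 545083 m ≈ 550 km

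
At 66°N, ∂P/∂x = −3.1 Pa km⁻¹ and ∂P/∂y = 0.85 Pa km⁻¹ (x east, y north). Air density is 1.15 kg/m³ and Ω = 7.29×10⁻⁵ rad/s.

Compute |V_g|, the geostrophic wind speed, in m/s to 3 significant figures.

21.0 m/s

Coriolis parameter at 66°N:
f = 2Ω sin φ = 2 × 7.29×10⁻⁵ × sin 66° = 1.33×10⁻⁴ s⁻¹
Component geostrophic relations (x east, y north):
u_g = −(1/(fρ)) ∂P/∂y,  v_g = (1/(fρ)) ∂P/∂x
u_g = −(0.85×10⁻³)/(1.33×10⁻⁴ × 1.15) = −5.55 m/s;  v_g = (−3.1×10⁻³)/(1.33×10⁻⁴ × 1.15) = −20.2 m/s
|V_g| = √(u_g² + v_g²) = 21.0 m/s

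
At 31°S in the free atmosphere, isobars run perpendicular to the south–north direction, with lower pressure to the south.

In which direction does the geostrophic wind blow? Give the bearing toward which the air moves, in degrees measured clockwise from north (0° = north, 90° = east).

090°

The pressure-gradient force points toward the south (bearing 180°).
Geostrophic balance: in the Southern Hemisphere the Coriolis force deflects motion to the left, so the geostrophic wind blows 90° to the left of the pressure-gradient force (low pressure on the right).
Rotating 180° by 90° counterclockwise gives 090° — the wind blows toward the east.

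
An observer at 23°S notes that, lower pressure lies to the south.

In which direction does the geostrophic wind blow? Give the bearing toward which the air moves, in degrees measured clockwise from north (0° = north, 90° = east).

The pressure-gradient force points toward the south (bearing 180°).
Geostrophic balance: in the Southern Hemisphere the Coriolis force deflects motion to the left, so the geostrophic wind blows 90° to the left of the pressure-gradient force (low pressure on the right).
Rotating 180° by 90° counterclockwise gives 090° — the wind blows toward the east.

090°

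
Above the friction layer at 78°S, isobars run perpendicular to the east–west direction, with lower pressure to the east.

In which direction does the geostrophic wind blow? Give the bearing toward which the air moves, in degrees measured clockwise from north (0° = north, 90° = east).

The pressure-gradient force points toward the east (bearing 090°).
Geostrophic balance: in the Southern Hemisphere the Coriolis force deflects motion to the left, so the geostrophic wind blows 90° to the left of the pressure-gradient force (low pressure on the right).
Rotating 090° by 90° counterclockwise gives 000° — the wind blows toward the north.

000°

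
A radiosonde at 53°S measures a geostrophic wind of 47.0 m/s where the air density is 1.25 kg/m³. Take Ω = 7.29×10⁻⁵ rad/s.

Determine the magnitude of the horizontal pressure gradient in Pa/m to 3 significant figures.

6.84×10⁻³ Pa/m

Coriolis parameter at 53°S:
f = 2Ω sin φ = 2 × 7.29×10⁻⁵ × sin 53° = 1.16×10⁻⁴ s⁻¹
Geostrophic balance rearranged: |∂P/∂n| = f ρ V_g
|∂P/∂n| = 1.16×10⁻⁴ × 1.25 × 47.0 = 6.84×10⁻³ Pa/m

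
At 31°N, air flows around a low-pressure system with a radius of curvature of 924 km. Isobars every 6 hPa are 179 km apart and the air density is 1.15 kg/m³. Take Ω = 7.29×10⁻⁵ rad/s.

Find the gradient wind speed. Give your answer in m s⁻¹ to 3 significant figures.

Coriolis parameter at 31°N:
f = 2Ω sin φ = 2 × 7.29×10⁻⁵ × sin 31° = 7.51×10⁻⁵ s⁻¹
Pressure gradient: |∂P/∂n| = 600 Pa / 179000 m = 3.35×10⁻³ Pa/m
Geostrophic speed: V_g = |∂P/∂n|/(fρ) = 3.35×10⁻³/(7.51×10⁻⁵ × 1.15) = 38.8 m/s
Around a low, centrifugal force acts outward with Coriolis, so pressure-gradient force balances both:
(1/ρ)|∂P/∂n| = fV + V²/R  →  V² + fR·V − fR·V_g = 0
With fR = 7.51×10⁻⁵ × 924×10³ m = 69.4 m/s:
V = [−fR + √((fR)² + 4 fR V_g)]/2 = [−69.4 + √(69.4² + 4×69.4×38.8)]/2 = 27.7 m/s
Subgeostrophic (V < V_g = 38.8 m/s), as expected around a low.

27.7 m s⁻¹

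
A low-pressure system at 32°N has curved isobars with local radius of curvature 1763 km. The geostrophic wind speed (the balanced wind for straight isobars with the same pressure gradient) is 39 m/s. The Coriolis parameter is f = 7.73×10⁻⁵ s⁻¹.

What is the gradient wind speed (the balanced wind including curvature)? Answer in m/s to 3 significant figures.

31.6 m/s

Around a low, centrifugal force acts outward with Coriolis, so pressure-gradient force balances both:
(1/ρ)|∂P/∂n| = fV + V²/R  →  V² + fR·V − fR·V_g = 0
With fR = 7.73×10⁻⁵ × 1763×10³ m = 136 m/s:
V = [−fR + √((fR)² + 4 fR V_g)]/2 = [−136 + √(136² + 4×136×39)]/2 = 31.6 m/s
Subgeostrophic (V < V_g = 39 m/s), as expected around a low.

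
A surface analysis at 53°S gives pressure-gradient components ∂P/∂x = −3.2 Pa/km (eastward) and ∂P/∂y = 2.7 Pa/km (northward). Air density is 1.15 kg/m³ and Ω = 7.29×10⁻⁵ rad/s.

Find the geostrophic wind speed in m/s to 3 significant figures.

Coriolis parameter at 53°S:
f = 2Ω sin φ = 2 × 7.29×10⁻⁵ × sin 53° = 1.16×10⁻⁴ s⁻¹
In the Southern Hemisphere f is negative: f = −1.16×10⁻⁴ s⁻¹.
Component geostrophic relations (x east, y north):
u_g = −(1/(fρ)) ∂P/∂y,  v_g = (1/(fρ)) ∂P/∂x
u_g = −(2.7×10⁻³)/(−1.16×10⁻⁴ × 1.15) = 20.2 m/s;  v_g = (−3.2×10⁻³)/(−1.16×10⁻⁴ × 1.15) = 23.9 m/s
|V_g| = √(u_g² + v_g²) = 31.3 m/s

31.3 m/s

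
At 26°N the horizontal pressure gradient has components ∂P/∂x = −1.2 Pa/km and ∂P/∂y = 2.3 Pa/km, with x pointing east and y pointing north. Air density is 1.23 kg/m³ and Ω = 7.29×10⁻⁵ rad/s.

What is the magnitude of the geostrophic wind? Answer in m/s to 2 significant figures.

Coriolis parameter at 26°N:
f = 2Ω sin φ = 2 × 7.29×10⁻⁵ × sin 26° = 6.39×10⁻⁵ s⁻¹
Component geostrophic relations (x east, y north):
u_g = −(1/(fρ)) ∂P/∂y,  v_g = (1/(fρ)) ∂P/∂x
u_g = −(2.3×10⁻³)/(6.39×10⁻⁵ × 1.23) = −29.3 m/s;  v_g = (−1.2×10⁻³)/(6.39×10⁻⁵ × 1.23) = −15.3 m/s
|V_g| = √(u_g² + v_g²) = 33.0 m/s

33 m/s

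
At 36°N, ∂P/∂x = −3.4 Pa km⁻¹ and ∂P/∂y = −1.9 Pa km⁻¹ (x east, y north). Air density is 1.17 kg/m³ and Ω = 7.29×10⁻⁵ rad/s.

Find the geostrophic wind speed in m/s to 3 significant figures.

Coriolis parameter at 36°N:
f = 2Ω sin φ = 2 × 7.29×10⁻⁵ × sin 36° = 8.57×10⁻⁵ s⁻¹
Component geostrophic relations (x east, y north):
u_g = −(1/(fρ)) ∂P/∂y,  v_g = (1/(fρ)) ∂P/∂x
u_g = −(−1.9×10⁻³)/(8.57×10⁻⁵ × 1.17) = 18.9 m/s;  v_g = (−3.4×10⁻³)/(8.57×10⁻⁵ × 1.17) = −33.9 m/s
|V_g| = √(u_g² + v_g²) = 38.8 m/s

38.8 m/s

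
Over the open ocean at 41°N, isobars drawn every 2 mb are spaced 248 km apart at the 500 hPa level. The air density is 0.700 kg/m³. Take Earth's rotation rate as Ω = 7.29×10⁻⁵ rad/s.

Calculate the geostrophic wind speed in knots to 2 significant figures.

23 knots

Coriolis parameter at 41°N:
f = 2Ω sin φ = 2 × 7.29×10⁻⁵ × sin 41° = 9.57×10⁻⁵ s⁻¹
Pressure gradient: |∂P/∂n| = 200 Pa / 248000 m = 8.06×10⁻⁴ Pa/m
Geostrophic balance (pressure-gradient force = Coriolis force):
V_g = (1/(fρ)) |∂P/∂n| = 8.06×10⁻⁴ / (9.57×10⁻⁵ × 0.700) = 12.0 m/s
Converting: 12.0 m/s × 1.944 = 23 knots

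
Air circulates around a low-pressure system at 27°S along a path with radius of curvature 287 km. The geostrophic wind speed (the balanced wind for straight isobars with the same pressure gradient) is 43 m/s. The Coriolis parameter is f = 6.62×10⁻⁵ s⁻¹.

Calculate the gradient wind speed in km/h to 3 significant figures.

74.2 km/h

Around a low, centrifugal force acts outward with Coriolis, so pressure-gradient force balances both:
(1/ρ)|∂P/∂n| = fV + V²/R  →  V² + fR·V − fR·V_g = 0
With fR = 6.62×10⁻⁵ × 287×10³ m = 19.0 m/s:
V = [−fR + √((fR)² + 4 fR V_g)]/2 = [−19.0 + √(19.0² + 4×19.0×43)]/2 = 20.6 m/s
Subgeostrophic (V < V_g = 43 m/s), as expected around a low.
Converting: 20.6 m/s × 3.6 = 74.2 km/h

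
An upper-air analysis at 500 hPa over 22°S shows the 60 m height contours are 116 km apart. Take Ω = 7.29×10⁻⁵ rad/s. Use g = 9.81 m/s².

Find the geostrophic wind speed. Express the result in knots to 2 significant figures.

180 knots

Coriolis parameter at 22°S:
f = 2Ω sin φ = 2 × 7.29×10⁻⁵ × sin 22° = 5.46×10⁻⁵ s⁻¹
Height gradient: |∂Z/∂n| = 60 m / 116000 m = 5.17×10⁻⁴
On a pressure surface, geostrophic balance gives V_g = (g/f)|∂Z/∂n|:
V_g = 9.81 × 5.17×10⁻⁴ / 5.46×10⁻⁵ = 92.9 m/s
Converting: 92.9 m/s × 1.944 = 180 knots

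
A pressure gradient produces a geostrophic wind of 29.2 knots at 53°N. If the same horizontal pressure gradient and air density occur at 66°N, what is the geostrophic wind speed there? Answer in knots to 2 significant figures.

26 knots

With the same pressure gradient and density, V_g ∝ 1/f ∝ 1/sin φ.
V₂ = V₁ · sin φ₁ / sin φ₂ = 29.2 × sin 53° / sin 66°
V₂ = 29.2 × 0.7986/0.9135 = 26 knots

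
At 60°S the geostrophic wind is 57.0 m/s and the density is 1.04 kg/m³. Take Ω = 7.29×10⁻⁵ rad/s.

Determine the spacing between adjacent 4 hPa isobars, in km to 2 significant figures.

Coriolis parameter at 60°S:
f = 2Ω sin φ = 2 × 7.29×10⁻⁵ × sin 60° = 1.26×10⁻⁴ s⁻¹
Geostrophic balance rearranged: |∂P/∂n| = f ρ V_g
|∂P/∂n| = 1.26×10⁻⁴ × 1.04 × 57.0 = 7.49×10⁻³ Pa/m
Isobar spacing: Δn = ΔP/|∂P/∂n| = 400 Pa / 7.49×10⁻³ Pa/m = 53440 m ≈ 53 km

53 km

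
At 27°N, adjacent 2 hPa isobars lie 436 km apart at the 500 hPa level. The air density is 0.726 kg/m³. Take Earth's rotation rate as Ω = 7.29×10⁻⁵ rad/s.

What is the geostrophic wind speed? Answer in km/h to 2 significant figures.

Coriolis parameter at 27°N:
f = 2Ω sin φ = 2 × 7.29×10⁻⁵ × sin 27° = 6.62×10⁻⁵ s⁻¹
Pressure gradient: |∂P/∂n| = 200 Pa / 436000 m = 4.59×10⁻⁴ Pa/m
Geostrophic balance (pressure-gradient force = Coriolis force):
V_g = (1/(fρ)) |∂P/∂n| = 4.59×10⁻⁴ / (6.62×10⁻⁵ × 0.726) = 9.55 m/s
Converting: 9.55 m/s × 3.6 = 34 km/h

34 km/h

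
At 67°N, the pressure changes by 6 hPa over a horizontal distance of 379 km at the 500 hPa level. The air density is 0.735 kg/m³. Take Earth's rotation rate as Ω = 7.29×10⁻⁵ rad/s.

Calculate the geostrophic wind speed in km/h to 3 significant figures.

57.8 km/h

Coriolis parameter at 67°N:
f = 2Ω sin φ = 2 × 7.29×10⁻⁵ × sin 67° = 1.34×10⁻⁴ s⁻¹
Pressure gradient: |∂P/∂n| = 600 Pa / 379000 m = 1.58×10⁻³ Pa/m
Geostrophic balance (pressure-gradient force = Coriolis force):
V_g = (1/(fρ)) |∂P/∂n| = 1.58×10⁻³ / (1.34×10⁻⁴ × 0.735) = 16.0 m/s
Converting: 16.0 m/s × 3.6 = 57.8 km/h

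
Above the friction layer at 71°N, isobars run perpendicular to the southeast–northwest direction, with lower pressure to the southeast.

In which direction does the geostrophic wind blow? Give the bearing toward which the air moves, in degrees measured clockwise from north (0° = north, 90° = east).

225°

The pressure-gradient force points toward the southeast (bearing 135°).
Geostrophic balance: in the Northern Hemisphere the Coriolis force deflects motion to the right, so the geostrophic wind blows 90° to the right of the pressure-gradient force (low pressure on the left).
Rotating 135° by 90° clockwise gives 225° — the wind blows toward the southwest.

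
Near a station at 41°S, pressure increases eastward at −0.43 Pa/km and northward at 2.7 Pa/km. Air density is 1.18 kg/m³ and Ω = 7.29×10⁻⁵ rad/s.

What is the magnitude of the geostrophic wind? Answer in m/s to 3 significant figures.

24.2 m/s

Coriolis parameter at 41°S:
f = 2Ω sin φ = 2 × 7.29×10⁻⁵ × sin 41° = 9.57×10⁻⁵ s⁻¹
In the Southern Hemisphere f is negative: f = −9.57×10⁻⁵ s⁻¹.
Component geostrophic relations (x east, y north):
u_g = −(1/(fρ)) ∂P/∂y,  v_g = (1/(fρ)) ∂P/∂x
u_g = −(2.7×10⁻³)/(−9.57×10⁻⁵ × 1.18) = 23.9 m/s;  v_g = (−0.43×10⁻³)/(−9.57×10⁻⁵ × 1.18) = 3.81 m/s
|V_g| = √(u_g² + v_g²) = 24.2 m/s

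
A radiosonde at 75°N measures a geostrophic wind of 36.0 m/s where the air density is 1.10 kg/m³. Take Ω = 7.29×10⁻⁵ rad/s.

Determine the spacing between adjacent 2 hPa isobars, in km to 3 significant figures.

Coriolis parameter at 75°N:
f = 2Ω sin φ = 2 × 7.29×10⁻⁵ × sin 75° = 1.41×10⁻⁴ s⁻¹
Geostrophic balance rearranged: |∂P/∂n| = f ρ V_g
|∂P/∂n| = 1.41×10⁻⁴ × 1.10 × 36.0 = 5.58×10⁻³ Pa/m
Isobar spacing: Δn = ΔP/|∂P/∂n| = 200 Pa / 5.58×10⁻³ Pa/m = 35862 m ≈ 35.9 km

35.9 km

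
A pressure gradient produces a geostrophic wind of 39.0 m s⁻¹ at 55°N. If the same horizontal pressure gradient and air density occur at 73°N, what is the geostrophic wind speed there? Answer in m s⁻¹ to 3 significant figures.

33.4 m s⁻¹

With the same pressure gradient and density, V_g ∝ 1/f ∝ 1/sin φ.
V₂ = V₁ · sin φ₁ / sin φ₂ = 39.0 × sin 55° / sin 73°
V₂ = 39.0 × 0.8192/0.9563 = 33.4 m s⁻¹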